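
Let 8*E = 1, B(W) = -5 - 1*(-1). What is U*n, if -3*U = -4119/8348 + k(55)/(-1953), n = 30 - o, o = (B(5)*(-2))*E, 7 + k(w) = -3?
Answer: 230866883/48910932 ≈ 4.7201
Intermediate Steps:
B(W) = -4 (B(W) = -5 + 1 = -4)
k(w) = -10 (k(w) = -7 - 3 = -10)
E = ⅛ (E = (⅛)*1 = ⅛ ≈ 0.12500)
o = 1 (o = -4*(-2)*(⅛) = 8*(⅛) = 1)
n = 29 (n = 30 - 1*1 = 30 - 1 = 29)
U = 7960927/48910932 (U = -(-4119/8348 - 10/(-1953))/3 = -(-4119*1/8348 - 10*(-1/1953))/3 = -(-4119/8348 + 10/1953)/3 = -⅓*(-7960927/16303644) = 7960927/48910932 ≈ 0.16276)
U*n = (7960927/48910932)*29 = 230866883/48910932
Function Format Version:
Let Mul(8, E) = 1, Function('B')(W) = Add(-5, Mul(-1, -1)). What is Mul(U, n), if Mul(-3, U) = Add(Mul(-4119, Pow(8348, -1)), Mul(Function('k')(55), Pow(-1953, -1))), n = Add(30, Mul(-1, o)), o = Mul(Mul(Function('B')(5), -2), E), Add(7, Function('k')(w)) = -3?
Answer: Rational(230866883, 48910932) ≈ 4.7201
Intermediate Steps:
Function('B')(W) = -4 (Function('B')(W) = Add(-5, 1) = -4)
Function('k')(w) = -10 (Function('k')(w) = Add(-7, -3) = -10)
E = Rational(1, 8) (E = Mul(Rational(1, 8), 1) = Rational(1, 8) ≈ 0.12500)
o = 1 (o = Mul(Mul(-4, -2), Rational(1, 8)) = Mul(8, Rational(1, 8)) = 1)
n = 29 (n = Add(30, Mul(-1, 1)) = Add(30, -1) = 29)
U = Rational(7960927, 48910932) (U = Mul(Rational(-1, 3), Add(Mul(-4119, Pow(8348, -1)), Mul(-10, Pow(-1953, -1)))) = Mul(Rational(-1, 3), Add(Mul(-4119, Rational(1, 8348)), Mul(-10, Rational(-1, 1953)))) = Mul(Rational(-1, 3), Add(Rational(-4119, 8348), Rational(10, 1953))) = Mul(Rational(-1, 3), Rational(-7960927, 16303644)) = Rational(7960927, 48910932) ≈ 0.16276)
Mul(U, n) = Mul(Rational(7960927, 48910932), 29) = Rational(230866883, 48910932)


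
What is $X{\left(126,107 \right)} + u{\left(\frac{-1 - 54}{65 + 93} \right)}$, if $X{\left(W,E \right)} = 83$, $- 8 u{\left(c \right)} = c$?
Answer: $\frac{104967}{1264} \approx 83.043$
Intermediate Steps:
$u{\left(c \right)} = - \frac{c}{8}$
$X{\left(126,107 \right)} + u{\left(\frac{-1 - 54}{65 + 93} \right)} = 83 - \frac{\left(-1 - 54\right) \frac{1}{65 + 93}}{8} = 83 - \frac{\left(-55\right) \frac{1}{158}}{8} = 83 - - \frac{55}{1264} = 83 + \frac{55}{1264} = \frac{104967}{1264}$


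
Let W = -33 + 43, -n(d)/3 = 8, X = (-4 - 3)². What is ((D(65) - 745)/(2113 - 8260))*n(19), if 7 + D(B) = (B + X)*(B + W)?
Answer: 62384/2049 ≈ 30.446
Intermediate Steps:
X = 49 (X = (-7)² = 49)
n(d) = -24 (n(d) = -3*8 = -24)
W = 10
D(B) = -7 + (10 + B)*(49 + B) (D(B) = -7 + (B + 49)*(B + 10) = -7 + (49 + B)*(10 + B) = -7 + (10 + B)*(49 + B))
((D(65) - 745)/(2113 - 8260))*n(19) = (((483 + 65² + 59*65) - 745)/(2113 - 8260))*(-24) = (((483 + 4225 + 3835) - 745)/(-6147))*(-24) = ((8543 - 745)*(-1/6147))*(-24) = (7798*(-1/6147))*(-24) = -7798/6147*(-24) = 62384/2049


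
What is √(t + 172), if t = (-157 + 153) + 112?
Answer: 2*√70 ≈ 16.733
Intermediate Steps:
t = 108 (t = -4 + 112 = 108)
√(t + 172) = √(108 + 172) = √280 = 2*√70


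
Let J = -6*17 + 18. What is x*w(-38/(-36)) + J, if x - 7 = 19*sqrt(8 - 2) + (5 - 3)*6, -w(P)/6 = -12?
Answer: 1284 + 1368*sqrt(6) ≈ 4634.9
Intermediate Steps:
w(P) = 72 (w(P) = -6*(-12) = 72)
x = 19 + 19*sqrt(6) (x = 7 + (19*sqrt(8 - 2) + (5 - 3)*6) = 7 + (19*sqrt(6) + 2*6) = 7 + (19*sqrt(6) + 12) = 7 + (12 + 19*sqrt(6)) = 19 + 19*sqrt(6) ≈ 65.540)
J = -84 (J = -102 + 18 = -84)
x*w(-38/(-36)) + J = (19 + 19*sqrt(6))*72 - 84 = (1368 + 1368*sqrt(6)) - 84 = 1284 + 1368*sqrt(6)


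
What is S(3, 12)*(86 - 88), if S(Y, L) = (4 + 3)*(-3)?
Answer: 42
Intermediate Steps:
S(Y, L) = -21 (S(Y, L) = 7*(-3) = -21)
S(3, 12)*(86 - 88) = -21*(86 - 88) = -21*(-2) = 42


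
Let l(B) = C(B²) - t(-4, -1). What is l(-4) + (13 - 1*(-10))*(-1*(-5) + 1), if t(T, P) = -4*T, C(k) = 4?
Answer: 126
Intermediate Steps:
l(B) = -12 (l(B) = 4 - (-4)*(-4) = 4 - 1*16 = 4 - 16 = -12)
l(-4) + (13 - 1*(-10))*(-1*(-5) + 1) = -12 + (13 - 1*(-10))*(-1*(-5) + 1) = -12 + (13 + 10)*(5 + 1) = -12 + 23*6 = -12 + 138 = 126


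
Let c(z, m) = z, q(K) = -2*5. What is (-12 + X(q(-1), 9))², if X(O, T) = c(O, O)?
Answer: 484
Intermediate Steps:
q(K) = -10
X(O, T) = O
(-12 + X(q(-1), 9))² = (-12 - 10)² = (-22)² = 484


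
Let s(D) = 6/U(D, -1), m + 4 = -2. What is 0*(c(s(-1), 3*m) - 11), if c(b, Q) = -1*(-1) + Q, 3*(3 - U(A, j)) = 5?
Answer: 0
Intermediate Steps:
m = -6 (m = -4 - 2 = -6)
U(A, j) = 4/3 (U(A, j) = 3 - 1/3*5 = 3 - 5/3 = 4/3)
s(D) = 9/2 (s(D) = 6/(4/3) = 6*(3/4) = 9/2)
c(b, Q) = 1 + Q
0*(c(s(-1), 3*m) - 11) = 0*((1 + 3*(-6)) - 11) = 0*((1 - 18) - 11) = 0*(-17 - 11) = 0*(-28) = 0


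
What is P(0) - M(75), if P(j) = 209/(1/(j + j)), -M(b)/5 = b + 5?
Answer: 400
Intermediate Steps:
M(b) = -25 - 5*b (M(b) = -5*(b + 5) = -5*(5 + b) = -25 - 5*b)
P(j) = 418*j (P(j) = 209/(1/(2*j)) = 209/((1/(2*j))) = 209*(2*j) = 418*j)
P(0) - M(75) = 418*0 - (-25 - 5*75) = 0 - (-25 - 375) = 0 - 1*(-400) = 0 + 400 = 400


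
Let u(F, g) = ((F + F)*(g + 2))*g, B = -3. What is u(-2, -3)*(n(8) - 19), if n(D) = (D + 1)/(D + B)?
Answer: 1032/5 ≈ 206.40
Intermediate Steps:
u(F, g) = 2*F*g*(2 + g) (u(F, g) = ((2*F)*(2 + g))*g = (2*F*(2 + g))*g = 2*F*g*(2 + g))
n(D) = (1 + D)/(-3 + D) (n(D) = (D + 1)/(D - 3) = (1 + D)/(-3 + D))
u(-2, -3)*(n(8) - 19) = (2*(-2)*(-3)*(2 - 3))*((1 + 8)/(-3 + 8) - 19) = (2*(-2)*(-3)*(-1))*(9/5 - 19) = -12*((1/5)*9 - 19) = -12*(9/5 - 19) = -12*(-86/5) = 1032/5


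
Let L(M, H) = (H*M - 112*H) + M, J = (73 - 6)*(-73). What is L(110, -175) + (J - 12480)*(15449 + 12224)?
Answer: -480707223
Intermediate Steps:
J = -4891 (J = 67*(-73) = -4891)
L(M, H) = M - 112*H + H*M (L(M, H) = (-112*H + H*M) + M = M - 112*H + H*M)
L(110, -175) + (J - 12480)*(15449 + 12224) = (110 - 112*(-175) - 175*110) + (-4891 - 12480)*(15449 + 12224) = (110 + 19600 - 19250) - 17371*27673 = 460 - 480707683 = -480707223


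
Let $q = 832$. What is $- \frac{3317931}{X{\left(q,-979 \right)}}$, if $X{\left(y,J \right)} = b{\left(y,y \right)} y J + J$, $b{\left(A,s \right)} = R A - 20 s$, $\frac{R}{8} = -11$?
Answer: $- \frac{3317931}{73190226989} \approx -4.5333 \cdot 10^{-5}$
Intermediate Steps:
$R = -88$ ($R = 8 \left(-11\right) = -88$)
$b{\left(A,s \right)} = - 88 A - 20 s$
$X{\left(y,J \right)} = J - 108 J y^{2}$ ($X{\left(y,J \right)} = \left(- 88 y - 20 y\right) y J + J = - 108 y y J + J = - 108 y^{2} J + J = - 108 J y^{2} + J = J - 108 J y^{2}$)
$- \frac{3317931}{X{\left(q,-979 \right)}} = - \frac{3317931}{\left(-979\right) \left(1 - 108 \cdot 832^{2}\right)} = - \frac{3317931}{\left(-979\right) \left(1 - 74760192\right)} = - \frac{3317931}{\left(-979\right) \left(-74760191\right)} = - \frac{3317931}{73190226989}$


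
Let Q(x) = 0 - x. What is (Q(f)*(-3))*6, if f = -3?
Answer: -54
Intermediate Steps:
Q(x) = -x
(Q(f)*(-3))*6 = (-1*(-3)*(-3))*6 = (3*(-3))*6 = -9*6 = -54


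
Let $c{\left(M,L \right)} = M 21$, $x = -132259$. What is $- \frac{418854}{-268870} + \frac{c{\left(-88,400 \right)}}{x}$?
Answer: $\frac{27947041473}{17780238665} \approx 1.5718$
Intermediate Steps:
$c{\left(M,L \right)} = 21 M$
$- \frac{418854}{-268870} + \frac{c{\left(-88,400 \right)}}{x} = - \frac{418854}{-268870} + \frac{21 \left(-88\right)}{-132259} = \left(-418854\right) \left(- \frac{1}{268870}\right) - - \frac{1848}{132259} = \frac{209427}{134435} + \frac{1848}{132259} = \frac{27947041473}{17780238665}$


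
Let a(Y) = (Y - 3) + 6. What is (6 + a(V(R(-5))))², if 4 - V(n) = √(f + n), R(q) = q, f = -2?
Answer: (13 - I*√7)² ≈ 162.0 - 68.79*I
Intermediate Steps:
V(n) = 4 - √(-2 + n)
a(Y) = 3 + Y (a(Y) = (-3 + Y) + 6 = 3 + Y)
(6 + a(V(R(-5))))² = (6 + (3 + (4 - √(-2 - 5))))² = (6 + (3 + (4 - √(-7))))² = (6 + (3 + (4 - I*√7)))² = (6 + (7 - I*√7))² = (13 - I*√7)²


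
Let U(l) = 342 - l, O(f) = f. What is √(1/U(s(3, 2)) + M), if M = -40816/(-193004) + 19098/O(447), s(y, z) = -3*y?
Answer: √30381585090835135521/841159683 ≈ 6.5528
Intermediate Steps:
M = 308686262/7189399 (M = -40816/(-193004) + 19098/447 = -40816*(-1/193004) + 19098*(1/447) = 10204/48251 + 6366/149 = 308686262/7189399 ≈ 42.936)
√(1/U(s(3, 2)) + M) = √(1/(342 - (-3)*3) + 308686262/7189399) = √(1/(342 - 1*(-9)) + 308686262/7189399) = √(1/(342 + 9) + 308686262/7189399) = √(1/351 + 308686262/7189399) = √(108356067361/2523479049) = √30381585090835135521/841159683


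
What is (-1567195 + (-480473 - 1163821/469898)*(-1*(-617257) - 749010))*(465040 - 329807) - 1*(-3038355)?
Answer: 4022603865807821612335/469898 ≈ 8.5606e+15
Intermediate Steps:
(-1567195 + (-480473 - 1163821/469898)*(-1*(-617257) - 749010))*(465040 - 329807) - 1*(-3038355) = (-1567195 + (-480473 - 1163821*1/469898)*(617257 - 749010))*135233 + 3038355 = (-1567195 + (-480473 - 1163821/469898)*(-131753))*135233 + 3038355 = (-1567195 - 225774465575/469898*(-131753))*135233 + 3038355 = (-1567195 + 29746463162902975/469898)*135233 + 3038355 = (29745726741106865/469898)*135233 + 3038355 = 4022603864380104674545/469898 + 3038355 = 4022603865807821612335/469898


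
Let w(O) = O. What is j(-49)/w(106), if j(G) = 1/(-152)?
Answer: -1/16112 ≈ -6.2066e-5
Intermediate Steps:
j(G) = -1/152
j(-49)/w(106) = -1/152/106 = -1/152*1/106 = -1/16112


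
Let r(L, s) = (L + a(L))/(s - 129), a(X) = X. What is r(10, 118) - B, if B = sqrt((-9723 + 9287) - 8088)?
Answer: -20/11 - 2*I*sqrt(2131) ≈ -1.8182 - 92.326*I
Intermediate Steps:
B = 2*I*sqrt(2131) (B = sqrt(-436 - 8088) = sqrt(-8524) = 2*I*sqrt(2131) ≈ 92.326*I)
r(L, s) = 2*L/(-129 + s) (r(L, s) = (L + L)/(s - 129) = (2*L)/(-129 + s) = 2*L/(-129 + s))
r(10, 118) - B = 2*10/(-129 + 118) - 2*I*sqrt(2131) = 2*10/(-11) - 2*I*sqrt(2131) = 2*10*(-1/11) - 2*I*sqrt(2131) = -20/11 - 2*I*sqrt(2131)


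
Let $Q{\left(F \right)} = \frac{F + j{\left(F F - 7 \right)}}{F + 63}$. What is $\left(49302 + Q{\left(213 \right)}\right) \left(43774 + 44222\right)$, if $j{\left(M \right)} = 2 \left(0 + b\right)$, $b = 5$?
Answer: $\frac{99784347475}{23} \approx 4.3385 \cdot 10^{9}$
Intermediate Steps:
$j{\left(M \right)} = 10$ ($j{\left(M \right)} = 2 \left(0 + 5\right) = 2 \cdot 5 = 10$)
$Q{\left(F \right)} = \frac{10 + F}{63 + F}$ ($Q{\left(F \right)} = \frac{F + 10}{F + 63} = \frac{10 + F}{63 + F}$)
$\left(49302 + Q{\left(213 \right)}\right) \left(43774 + 44222\right) = \left(49302 + \frac{10 + 213}{63 + 213}\right) \left(43774 + 44222\right) = \left(49302 + \frac{1}{276} \cdot 223\right) 87996 = \left(49302 + \frac{223}{276}\right) 87996 = \frac{13607575}{276} \cdot 87996 = \frac{99784347475}{23}$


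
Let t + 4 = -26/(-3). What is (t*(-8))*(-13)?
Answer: 1456/3 ≈ 485.33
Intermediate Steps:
t = 14/3 (t = -4 - 26/(-3) = -4 - 26*(-⅓) = -4 + 26/3 = 14/3 ≈ 4.6667)
(t*(-8))*(-13) = ((14/3)*(-8))*(-13) = -112/3*(-13) = 1456/3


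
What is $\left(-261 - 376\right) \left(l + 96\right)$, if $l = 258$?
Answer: $-225498$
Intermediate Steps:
$\left(-261 - 376\right) \left(l + 96\right) = \left(-261 - 376\right) \left(258 + 96\right) = \left(-637\right) 354 = -225498$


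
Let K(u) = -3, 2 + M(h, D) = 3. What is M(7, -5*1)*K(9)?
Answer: -3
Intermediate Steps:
M(h, D) = 1 (M(h, D) = -2 + 3 = 1)
M(7, -5*1)*K(9) = 1*(-3) = -3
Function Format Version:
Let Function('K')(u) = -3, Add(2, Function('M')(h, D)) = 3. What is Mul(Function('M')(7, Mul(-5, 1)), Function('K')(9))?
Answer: -3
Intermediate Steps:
Function('M')(h, D) = 1 (Function('M')(h, D) = Add(-2, 3) = 1)
Mul(Function('M')(7, Mul(-5, 1)), Function('K')(9)) = Mul(1, -3) = -3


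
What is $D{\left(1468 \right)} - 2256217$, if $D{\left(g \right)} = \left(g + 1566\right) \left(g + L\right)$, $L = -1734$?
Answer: $-3063261$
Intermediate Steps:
$D{\left(g \right)} = \left(-1734 + g\right) \left(1566 + g\right)$ ($D{\left(g \right)} = \left(g + 1566\right) \left(g - 1734\right) = \left(1566 + g\right) \left(-1734 + g\right) = \left(-1734 + g\right) \left(1566 + g\right)$)
$D{\left(1468 \right)} - 2256217 = \left(-2715444 + 1468^{2} - 246624\right) - 2256217 = \left(-2715444 + 2155024 - 246624\right) - 2256217 = -807044 - 2256217 = -3063261$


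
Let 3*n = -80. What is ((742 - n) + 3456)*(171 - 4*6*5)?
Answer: 215458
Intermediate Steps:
n = -80/3 (n = (⅓)*(-80) = -80/3 ≈ -26.667)
((742 - n) + 3456)*(171 - 4*6*5) = ((742 - 1*(-80/3)) + 3456)*(171 - 4*6*5) = ((742 + 80/3) + 3456)*(171 - 24*5) = (2306/3 + 3456)*(171 - 120) = (12674/3)*51 = 215458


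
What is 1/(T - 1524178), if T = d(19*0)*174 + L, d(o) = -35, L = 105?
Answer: -1/1530163 ≈ -6.5352e-7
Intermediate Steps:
T = -5985 (T = -35*174 + 105 = -6090 + 105 = -5985)
1/(T - 1524178) = 1/(-5985 - 1524178) = 1/(-1530163) = -1/1530163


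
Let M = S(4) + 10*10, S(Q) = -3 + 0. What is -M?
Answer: -97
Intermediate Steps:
S(Q) = -3
M = 97 (M = -3 + 10*10 = -3 + 100 = 97)
-M = -1*97 = -97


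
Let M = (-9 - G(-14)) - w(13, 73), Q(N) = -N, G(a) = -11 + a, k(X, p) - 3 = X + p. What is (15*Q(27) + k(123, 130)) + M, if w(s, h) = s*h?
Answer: -1082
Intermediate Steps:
k(X, p) = 3 + X + p (k(X, p) = 3 + (X + p) = 3 + X + p)
w(s, h) = h*s
M = -933 (M = (-9 - (-11 - 14)) - 73*13 = (-9 - 1*(-25)) - 1*949 = (-9 + 25) - 949 = 16 - 949 = -933)
(15*Q(27) + k(123, 130)) + M = (15*(-1*27) + (3 + 123 + 130)) - 933 = (15*(-27) + 256) - 933 = (-405 + 256) - 933 = -149 - 933 = -1082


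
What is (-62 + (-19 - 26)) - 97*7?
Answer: -786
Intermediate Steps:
(-62 + (-19 - 26)) - 97*7 = (-62 - 45) - 679 = -107 - 679 = -786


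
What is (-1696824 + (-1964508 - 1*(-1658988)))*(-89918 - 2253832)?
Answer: 4692993750000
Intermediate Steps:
(-1696824 + (-1964508 - 1*(-1658988)))*(-89918 - 2253832) = (-1696824 + (-1964508 + 1658988))*(-2343750) = (-1696824 - 305520)*(-2343750) = -2002344*(-2343750) = 4692993750000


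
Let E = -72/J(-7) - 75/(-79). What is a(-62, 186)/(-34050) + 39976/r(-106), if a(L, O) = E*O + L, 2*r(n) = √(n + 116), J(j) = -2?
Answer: -269018/1344975 + 39976*√10/5 ≈ 25283.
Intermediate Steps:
r(n) = √(116 + n)/2 (r(n) = √(n + 116)/2 = √(116 + n)/2)
E = 2919/79 (E = -72/(-2) - 75/(-79) = -72*(-½) - 75*(-1/79) = 36 + 75/79 = 2919/79 ≈ 36.949)
a(L, O) = L + 2919*O/79 (a(L, O) = 2919*O/79 + L = L + 2919*O/79)
a(-62, 186)/(-34050) + 39976/r(-106) = (-62 + (2919/79)*186)/(-34050) + 39976/((√(116 - 106)/2)) = (-62 + 542934/79)*(-1/34050) + 39976/((√10/2)) = (538036/79)*(-1/34050) + 39976*(√10/5) = -269018/1344975 + 39976*√10/5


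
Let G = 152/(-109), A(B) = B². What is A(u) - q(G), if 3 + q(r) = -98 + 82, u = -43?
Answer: 1868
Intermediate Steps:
G = -152/109 (G = 152*(-1/109) = -152/109 ≈ -1.3945)
q(r) = -19 (q(r) = -3 + (-98 + 82) = -3 - 16 = -19)
A(u) - q(G) = (-43)² - 1*(-19) = 1849 + 19 = 1868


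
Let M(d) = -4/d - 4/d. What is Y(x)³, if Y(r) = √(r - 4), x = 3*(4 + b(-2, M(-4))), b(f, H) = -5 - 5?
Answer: -22*I*√22 ≈ -103.19*I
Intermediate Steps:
M(d) = -8/d
b(f, H) = -10
x = -18 (x = 3*(4 - 10) = 3*(-6) = -18)
Y(r) = √(-4 + r)
Y(x)³ = (√(-4 - 18))³ = (√(-22))³ = (I*√22)³ = -22*I*√22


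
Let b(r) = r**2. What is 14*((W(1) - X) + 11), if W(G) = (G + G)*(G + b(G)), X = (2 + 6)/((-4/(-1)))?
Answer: 182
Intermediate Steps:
X = 2 (X = 8/((-4*(-1))) = 8/4 = 8*(1/4) = 2)
W(G) = 2*G*(G + G**2) (W(G) = (G + G)*(G + G**2) = (2*G)*(G + G**2) = 2*G*(G + G**2))
14*((W(1) - X) + 11) = 14*((2*1**2*(1 + 1) - 1*2) + 11) = 14*((2*1*2 - 2) + 11) = 14*((4 - 2) + 11) = 14*(2 + 11) = 14*13 = 182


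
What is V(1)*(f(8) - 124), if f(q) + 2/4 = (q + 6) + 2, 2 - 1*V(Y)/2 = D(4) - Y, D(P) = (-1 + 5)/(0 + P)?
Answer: -434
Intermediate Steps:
D(P) = 4/P
V(Y) = 2 + 2*Y (V(Y) = 4 - 2*(4/4 - Y) = 4 - 2*(4*(1/4) - Y) = 4 - 2*(1 - Y) = 4 + (-2 + 2*Y) = 2 + 2*Y)
f(q) = 15/2 + q (f(q) = -1/2 + ((q + 6) + 2) = -1/2 + ((6 + q) + 2) = -1/2 + (8 + q) = 15/2 + q)
V(1)*(f(8) - 124) = (2 + 2*1)*((15/2 + 8) - 124) = (2 + 2)*(31/2 - 124) = 4*(-217/2) = -434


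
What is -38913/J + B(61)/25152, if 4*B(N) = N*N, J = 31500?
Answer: -15070427/12576000 ≈ -1.1983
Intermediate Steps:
B(N) = N²/4 (B(N) = (N*N)/4 = N²/4)
-38913/J + B(61)/25152 = -38913/31500 + ((¼)*61²)/25152 = -38913*1/31500 + ((¼)*3721)*(1/25152) = -1853/1500 + (3721/4)*(1/25152) = -1853/1500 + 3721/100608 = -15070427/12576000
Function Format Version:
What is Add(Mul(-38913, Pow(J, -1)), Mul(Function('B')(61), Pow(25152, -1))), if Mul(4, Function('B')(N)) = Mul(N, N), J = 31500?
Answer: Rational(-15070427, 12576000) ≈ -1.1983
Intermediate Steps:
Function('B')(N) = Mul(Rational(1, 4), Pow(N, 2)) (Function('B')(N) = Mul(Rational(1, 4), Mul(N, N)) = Mul(Rational(1, 4), Pow(N, 2)))
Add(Mul(-38913, Pow(J, -1)), Mul(Function('B')(61), Pow(25152, -1))) = Add(Mul(-38913, Pow(31500, -1)), Mul(Mul(Rational(1, 4), Pow(61, 2)), Pow(25152, -1))) = Add(Mul(-38913, Rational(1, 31500)), Mul(Mul(Rational(1, 4), 3721), Rational(1, 25152))) = Add(Rational(-1853, 1500), Mul(Rational(3721, 4), Rational(1, 25152))) = Add(Rational(-1853, 1500), Rational(3721, 100608)) = Rational(-15070427, 12576000)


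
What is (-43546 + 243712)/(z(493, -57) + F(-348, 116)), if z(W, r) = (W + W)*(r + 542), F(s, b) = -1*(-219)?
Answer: 200166/478429 ≈ 0.41838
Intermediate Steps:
F(s, b) = 219
z(W, r) = 2*W*(542 + r) (z(W, r) = (2*W)*(542 + r) = 2*W*(542 + r))
(-43546 + 243712)/(z(493, -57) + F(-348, 116)) = (-43546 + 243712)/(2*493*(542 - 57) + 219) = 200166/(2*493*485 + 219) = 200166/(478210 + 219) = 200166/478429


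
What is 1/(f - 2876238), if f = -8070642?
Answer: -1/10946880 ≈ -9.1350e-8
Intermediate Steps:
1/(f - 2876238) = 1/(-8070642 - 2876238) = 1/(-10946880) = -1/10946880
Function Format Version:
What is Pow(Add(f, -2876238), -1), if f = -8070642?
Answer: Rational(-1, 10946880) ≈ -9.1350e-8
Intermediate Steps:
Pow(Add(f, -2876238), -1) = Pow(Add(-8070642, -2876238), -1) = Pow(-10946880, -1) = Rational(-1, 10946880)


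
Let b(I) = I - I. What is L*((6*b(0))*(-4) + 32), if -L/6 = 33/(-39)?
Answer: 2112/13 ≈ 162.46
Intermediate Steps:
b(I) = 0
L = 66/13 (L = -198/(-39) = -198*(-1)/39 = -6*(-11/13) = 66/13 ≈ 5.0769)
L*((6*b(0))*(-4) + 32) = 66*((6*0)*(-4) + 32)/13 = 66*(0*(-4) + 32)/13 = 66*(0 + 32)/13 = (66/13)*32 = 2112/13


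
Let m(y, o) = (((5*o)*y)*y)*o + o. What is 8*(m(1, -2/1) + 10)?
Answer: 224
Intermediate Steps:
m(y, o) = o + 5*o**2*y**2 (m(y, o) = ((5*o*y)*y)*o + o = (5*o*y**2)*o + o = 5*o**2*y**2 + o = o + 5*o**2*y**2)
8*(m(1, -2/1) + 10) = 8*((-2/1)*(1 + 5*(-2/1)*1**2) + 10) = 8*((-2*1)*(1 + 5*(-2*1)*1) + 10) = 8*(-2*(1 + 5*(-2)*1) + 10) = 8*(-2*(1 - 10) + 10) = 8*(-2*(-9) + 10) = 8*(18 + 10) = 8*28 = 224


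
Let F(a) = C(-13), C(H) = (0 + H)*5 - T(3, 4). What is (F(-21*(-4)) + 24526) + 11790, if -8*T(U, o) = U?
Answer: 290011/8 ≈ 36251.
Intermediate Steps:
T(U, o) = -U/8
C(H) = 3/8 + 5*H (C(H) = (0 + H)*5 - (-1)*3/8 = H*5 - 1*(-3/8) = 5*H + 3/8 = 3/8 + 5*H)
F(a) = -517/8 (F(a) = 3/8 + 5*(-13) = 3/8 - 65 = -517/8)
(F(-21*(-4)) + 24526) + 11790 = (-517/8 + 24526) + 11790 = 195691/8 + 11790 = 290011/8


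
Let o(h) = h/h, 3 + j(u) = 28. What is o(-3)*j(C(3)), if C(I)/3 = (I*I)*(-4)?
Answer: 25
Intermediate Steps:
C(I) = -12*I**2 (C(I) = 3*((I*I)*(-4)) = 3*(I**2*(-4)) = 3*(-4*I**2) = -12*I**2)
j(u) = 25 (j(u) = -3 + 28 = 25)
o(h) = 1
o(-3)*j(C(3)) = 1*25 = 25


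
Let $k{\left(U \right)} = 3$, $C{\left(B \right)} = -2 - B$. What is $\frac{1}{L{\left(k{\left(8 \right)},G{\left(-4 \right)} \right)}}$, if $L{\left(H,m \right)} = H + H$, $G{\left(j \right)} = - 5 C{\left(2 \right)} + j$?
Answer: $\frac{1}{6} \approx 0.16667$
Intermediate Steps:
$G{\left(j \right)} = 20 + j$ ($G{\left(j \right)} = - 5 \left(-2 - 2\right) + j = \left(-5\right) \left(-4\right) + j = 20 + j$)
$L{\left(H,m \right)} = 2 H$
$\frac{1}{L{\left(k{\left(8 \right)},G{\left(-4 \right)} \right)}} = \frac{1}{2 \cdot 3} = \frac{1}{6}$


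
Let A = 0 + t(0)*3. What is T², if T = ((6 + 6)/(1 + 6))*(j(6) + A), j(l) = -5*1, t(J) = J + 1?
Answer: 576/49 ≈ 11.755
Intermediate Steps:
t(J) = 1 + J
j(l) = -5
A = 3 (A = 0 + (1 + 0)*3 = 0 + 1*3 = 0 + 3 = 3)
T = -24/7 (T = ((6 + 6)/(1 + 6))*(-5 + 3) = (12/7)*(-2) = -24/7 ≈ -3.4286)
T² = (-24/7)² = 576/49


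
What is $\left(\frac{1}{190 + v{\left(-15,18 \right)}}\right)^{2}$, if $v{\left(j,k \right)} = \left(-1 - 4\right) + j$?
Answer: $\frac{1}{28900} \approx 3.4602 \cdot 10^{-5}$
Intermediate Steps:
$v{\left(j,k \right)} = -5 + j$
$\left(\frac{1}{190 + v{\left(-15,18 \right)}}\right)^{2} = \left(\frac{1}{190 - 20}\right)^{2} = \left(\frac{1}{170}\right)^{2} = \frac{1}{28900}$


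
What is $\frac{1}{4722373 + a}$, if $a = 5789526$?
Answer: $\frac{1}{10511899} \approx 9.513 \cdot 10^{-8}$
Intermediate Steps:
$\frac{1}{4722373 + a} = \frac{1}{4722373 + 5789526} = \frac{1}{10511899}$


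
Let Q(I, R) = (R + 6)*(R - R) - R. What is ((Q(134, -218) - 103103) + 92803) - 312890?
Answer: -322972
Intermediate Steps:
Q(I, R) = -R (Q(I, R) = (6 + R)*0 - R = 0 - R = -R)
((Q(134, -218) - 103103) + 92803) - 312890 = ((-1*(-218) - 103103) + 92803) - 312890 = ((218 - 103103) + 92803) - 312890 = (-102885 + 92803) - 312890 = -10082 - 312890 = -322972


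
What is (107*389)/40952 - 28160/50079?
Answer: 931229897/2050835208 ≈ 0.45407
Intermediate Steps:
(107*389)/40952 - 28160/50079 = 41623*(1/40952) - 28160*1/50079 = 41623/40952 - 28160/50079 = 931229897/2050835208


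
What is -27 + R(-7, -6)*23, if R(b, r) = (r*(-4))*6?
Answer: 3285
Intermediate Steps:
R(b, r) = -24*r (R(b, r) = -4*r*6 = -24*r)
-27 + R(-7, -6)*23 = -27 - 24*(-6)*23 = -27 + 144*23 = -27 + 3312 = 3285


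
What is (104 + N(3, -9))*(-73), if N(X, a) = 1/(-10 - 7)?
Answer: -128991/17 ≈ -7587.7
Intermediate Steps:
N(X, a) = -1/17 (N(X, a) = 1/(-17) = -1/17)
(104 + N(3, -9))*(-73) = (104 - 1/17)*(-73) = (1767/17)*(-73) = -128991/17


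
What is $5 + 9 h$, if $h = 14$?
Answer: $131$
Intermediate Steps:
$5 + 9 h = 5 + 9 \cdot 14 = 5 + 126 = 131$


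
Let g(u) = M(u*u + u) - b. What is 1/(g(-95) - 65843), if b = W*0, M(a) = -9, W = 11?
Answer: -1/65852 ≈ -1.5186e-5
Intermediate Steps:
b = 0 (b = 11*0 = 0)
g(u) = -9 (g(u) = -9 - 1*0 = -9 + 0 = -9)
1/(g(-95) - 65843) = 1/(-9 - 65843) = 1/(-65852) = -1/65852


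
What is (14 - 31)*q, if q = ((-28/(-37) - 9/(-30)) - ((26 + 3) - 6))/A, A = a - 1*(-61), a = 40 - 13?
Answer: 138023/32560 ≈ 4.2390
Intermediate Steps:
a = 27
A = 88 (A = 27 - 1*(-61) = 27 + 61 = 88)
q = -8119/32560 (q = ((-28/(-37) - 9/(-30)) - ((26 + 3) - 6))/88 = ((-28*(-1/37) - 9*(-1/30)) - (29 - 6))*(1/88) = ((28/37 + 3/10) - 1*23)*(1/88) = (391/370 - 23)*(1/88) = -8119/370*1/88 = -8119/32560 ≈ -0.24936)
(14 - 31)*q = (14 - 31)*(-8119/32560) = -17*(-8119/32560) = 138023/32560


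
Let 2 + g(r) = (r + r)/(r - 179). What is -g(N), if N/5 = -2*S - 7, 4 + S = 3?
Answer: 179/102 ≈ 1.7549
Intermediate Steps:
S = -1 (S = -4 + 3 = -1)
N = -25 (N = 5*(-2*(-1) - 7) = 5*(2 - 7) = 5*(-5) = -25)
g(r) = -2 + 2*r/(-179 + r) (g(r) = -2 + (r + r)/(r - 179) = -2 + (2*r)/(-179 + r) = -2 + 2*r/(-179 + r))
-g(N) = -358/(-179 - 25) = -358/(-204) = -358*(-1)/204 = -1*(-179/102) = 179/102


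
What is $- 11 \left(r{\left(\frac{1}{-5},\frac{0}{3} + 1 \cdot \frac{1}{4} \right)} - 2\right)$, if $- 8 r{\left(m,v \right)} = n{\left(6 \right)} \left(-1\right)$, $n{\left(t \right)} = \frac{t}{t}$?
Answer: $\frac{165}{8} \approx 20.625$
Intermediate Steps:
$n{\left(t \right)} = 1$
$r{\left(m,v \right)} = \frac{1}{8}$ ($r{\left(m,v \right)} = - \frac{1 \left(-1\right)}{8} = \left(- \frac{1}{8}\right) \left(-1\right) = \frac{1}{8}$)
$- 11 \left(r{\left(\frac{1}{-5},\frac{0}{3} + 1 \cdot \frac{1}{4} \right)} - 2\right) = - 11 \left(\frac{1}{8} - 2\right) = \left(-11\right) \left(- \frac{15}{8}\right) = \frac{165}{8}$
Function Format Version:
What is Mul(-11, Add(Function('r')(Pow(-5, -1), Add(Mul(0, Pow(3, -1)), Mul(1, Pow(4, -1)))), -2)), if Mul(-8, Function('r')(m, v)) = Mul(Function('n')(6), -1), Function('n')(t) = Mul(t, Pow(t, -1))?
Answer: Rational(165, 8) ≈ 20.625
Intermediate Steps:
Function('n')(t) = 1
Function('r')(m, v) = Rational(1, 8) (Function('r')(m, v) = Mul(Rational(-1, 8), Mul(1, -1)) = Mul(Rational(-1, 8), -1) = Rational(1, 8))
Mul(-11, Add(Function('r')(Pow(-5, -1), Add(Mul(0, Pow(3, -1)), Mul(1, Pow(4, -1)))), -2)) = Mul(-11, Add(Rational(1, 8), -2)) = Mul(-11, Rational(-15, 8)) = Rational(165, 8)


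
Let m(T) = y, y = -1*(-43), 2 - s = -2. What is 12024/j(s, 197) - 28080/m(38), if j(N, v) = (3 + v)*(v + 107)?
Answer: -213343371/326800 ≈ -652.83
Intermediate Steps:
s = 4 (s = 2 - 1*(-2) = 2 + 2 = 4)
j(N, v) = (3 + v)*(107 + v)
y = 43
m(T) = 43
12024/j(s, 197) - 28080/m(38) = 12024/(321 + 197**2 + 110*197) - 28080/43 = 12024/(321 + 38809 + 21670) - 28080*1/43 = 12024/60800 - 28080/43 = 12024*(1/60800) - 28080/43 = 1503/7600 - 28080/43 = -213343371/326800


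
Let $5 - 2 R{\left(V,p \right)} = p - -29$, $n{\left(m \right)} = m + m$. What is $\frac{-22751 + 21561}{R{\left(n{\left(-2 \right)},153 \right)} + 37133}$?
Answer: $- \frac{2380}{74089} \approx -0.032124$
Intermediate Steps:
$n{\left(m \right)} = 2 m$
$R{\left(V,p \right)} = -12 - \frac{p}{2}$ ($R{\left(V,p \right)} = \frac{5}{2} - \frac{p - -29}{2} = \frac{5}{2} - \frac{p + 29}{2} = \frac{5}{2} - \frac{29 + p}{2} = \frac{5}{2} - \left(\frac{29}{2} + \frac{p}{2}\right) = -12 - \frac{p}{2}$)
$\frac{-22751 + 21561}{R{\left(n{\left(-2 \right)},153 \right)} + 37133} = \frac{-22751 + 21561}{\left(-12 - \frac{153}{2}\right) + 37133} = - \frac{1190}{\left(-12 - \frac{153}{2}\right) + 37133} = - \frac{1190}{- \frac{177}{2} + 37133} = - \frac{1190}{\frac{74089}{2}} = \left(-1190\right) \frac{2}{74089} = - \frac{2380}{74089}$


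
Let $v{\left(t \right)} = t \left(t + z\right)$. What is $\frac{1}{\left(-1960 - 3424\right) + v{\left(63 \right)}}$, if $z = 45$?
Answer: $\frac{1}{1420} \approx 0.00070423$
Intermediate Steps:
$v{\left(t \right)} = t \left(45 + t\right)$ ($v{\left(t \right)} = t \left(t + 45\right) = t \left(45 + t\right)$)
$\frac{1}{\left(-1960 - 3424\right) + v{\left(63 \right)}} = \frac{1}{\left(-1960 - 3424\right) + 63 \left(45 + 63\right)} = \frac{1}{-5384 + 63 \cdot 108} = \frac{1}{-5384 + 6804} = \frac{1}{1420}$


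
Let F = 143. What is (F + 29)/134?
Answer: 86/67 ≈ 1.2836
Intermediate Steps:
(F + 29)/134 = (143 + 29)/134 = (1/134)*172 = 86/67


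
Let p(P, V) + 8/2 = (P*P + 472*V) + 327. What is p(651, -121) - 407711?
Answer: -40699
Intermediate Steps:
p(P, V) = 323 + P² + 472*V (p(P, V) = -4 + ((P*P + 472*V) + 327) = -4 + ((P² + 472*V) + 327) = -4 + (327 + P² + 472*V) = 323 + P² + 472*V)
p(651, -121) - 407711 = (323 + 651² + 472*(-121)) - 407711 = (323 + 423801 - 57112) - 407711 = 367012 - 407711 = -40699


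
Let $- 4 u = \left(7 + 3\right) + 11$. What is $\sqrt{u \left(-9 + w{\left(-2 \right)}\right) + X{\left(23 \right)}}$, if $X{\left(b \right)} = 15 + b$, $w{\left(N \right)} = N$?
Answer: $\frac{\sqrt{383}}{2} \approx 9.7852$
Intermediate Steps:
$u = - \frac{21}{4}$ ($u = - \frac{\left(7 + 3\right) + 11}{4} = - \frac{10 + 11}{4} = \left(- \frac{1}{4}\right) 21 = - \frac{21}{4} \approx -5.25$)
$\sqrt{u \left(-9 + w{\left(-2 \right)}\right) + X{\left(23 \right)}} = \sqrt{- \frac{21 \left(-9 - 2\right)}{4} + \left(15 + 23\right)} = \sqrt{\left(- \frac{21}{4}\right) \left(-11\right) + 38} = \sqrt{\frac{231}{4} + 38} = \sqrt{\frac{383}{4}} = \frac{\sqrt{383}}{2}$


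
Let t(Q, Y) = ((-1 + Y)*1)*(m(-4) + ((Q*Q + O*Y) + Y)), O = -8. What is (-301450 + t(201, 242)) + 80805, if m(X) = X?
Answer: 9106778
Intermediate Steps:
t(Q, Y) = (-1 + Y)*(-4 + Q² - 7*Y) (t(Q, Y) = ((-1 + Y)*1)*(-4 + ((Q*Q - 8*Y) + Y)) = (-1 + Y)*(-4 + ((Q² - 8*Y) + Y)) = (-1 + Y)*(-4 + (Q² - 7*Y)) = (-1 + Y)*(-4 + Q² - 7*Y))
(-301450 + t(201, 242)) + 80805 = (-301450 + (4 - 1*201² - 7*242² + 3*242 + 242*201²)) + 80805 = (-301450 + (4 - 1*40401 - 7*58564 + 726 + 242*40401)) + 80805 = (-301450 + (4 - 40401 - 409948 + 726 + 9777042)) + 80805 = (-301450 + 9327423) + 80805 = 9025973 + 80805 = 9106778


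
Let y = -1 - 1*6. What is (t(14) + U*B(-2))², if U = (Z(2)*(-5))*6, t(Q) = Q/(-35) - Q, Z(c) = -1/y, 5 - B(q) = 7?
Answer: 41616/1225 ≈ 33.972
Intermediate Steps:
y = -7 (y = -1 - 6 = -7)
B(q) = -2 (B(q) = 5 - 1*7 = 5 - 7 = -2)
Z(c) = ⅐ (Z(c) = -1/(-7) = -1*(-⅐) = ⅐)
t(Q) = -36*Q/35 (t(Q) = Q*(-1/35) - Q = -Q/35 - Q = -36*Q/35)
U = -30/7 (U = ((⅐)*(-5))*6 = -5/7*6 = -30/7 ≈ -4.2857)
(t(14) + U*B(-2))² = (-36/35*14 - 30/7*(-2))² = (-72/5 + 60/7)² = (-204/35)² = 41616/1225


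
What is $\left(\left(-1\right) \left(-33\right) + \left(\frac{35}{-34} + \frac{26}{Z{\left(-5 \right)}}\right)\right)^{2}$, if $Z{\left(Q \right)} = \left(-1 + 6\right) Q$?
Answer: $\frac{691216681}{722500} \approx 956.7$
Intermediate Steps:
$Z{\left(Q \right)} = 5 Q$
$\left(\left(-1\right) \left(-33\right) + \left(\frac{35}{-34} + \frac{26}{Z{\left(-5 \right)}}\right)\right)^{2} = \left(\left(-1\right) \left(-33\right) + \left(\frac{35}{-34} + \frac{26}{5 \left(-5\right)}\right)\right)^{2} = \left(33 + \left(35 \left(- \frac{1}{34}\right) + \frac{26}{-25}\right)\right)^{2} = \left(33 + \left(- \frac{35}{34} + 26 \left(- \frac{1}{25}\right)\right)\right)^{2} = \left(33 - \frac{1759}{850}\right)^{2} = \left(\frac{26291}{850}\right)^{2} = \frac{691216681}{722500}$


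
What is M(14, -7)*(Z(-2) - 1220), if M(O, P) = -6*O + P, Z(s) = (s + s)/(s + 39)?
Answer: 4108104/37 ≈ 1.1103e+5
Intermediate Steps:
Z(s) = 2*s/(39 + s) (Z(s) = (2*s)/(39 + s) = 2*s/(39 + s))
M(O, P) = P - 6*O
M(14, -7)*(Z(-2) - 1220) = (-7 - 6*14)*(2*(-2)/(39 - 2) - 1220) = (-7 - 84)*(2*(-2)/37 - 1220) = -91*(2*(-2)*(1/37) - 1220) = -91*(-4/37 - 1220) = -91*(-45144/37) = 4108104/37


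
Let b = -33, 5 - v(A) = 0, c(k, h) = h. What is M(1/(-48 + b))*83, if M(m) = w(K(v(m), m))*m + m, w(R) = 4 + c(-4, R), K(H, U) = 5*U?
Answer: -33200/6561 ≈ -5.0602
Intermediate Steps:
v(A) = 5 (v(A) = 5 - 1*0 = 5 + 0 = 5)
w(R) = 4 + R
M(m) = m + m*(4 + 5*m) (M(m) = (4 + 5*m)*m + m = m*(4 + 5*m) + m = m + m*(4 + 5*m))
M(1/(-48 + b))*83 = (5*(1 + 1/(-48 - 33))/(-48 - 33))*83 = (5*(1 + 1/(-81))/(-81))*83 = (5*(-1/81)*(1 - 1/81))*83 = (5*(-1/81)*(80/81))*83 = -400/6561*83 = -33200/6561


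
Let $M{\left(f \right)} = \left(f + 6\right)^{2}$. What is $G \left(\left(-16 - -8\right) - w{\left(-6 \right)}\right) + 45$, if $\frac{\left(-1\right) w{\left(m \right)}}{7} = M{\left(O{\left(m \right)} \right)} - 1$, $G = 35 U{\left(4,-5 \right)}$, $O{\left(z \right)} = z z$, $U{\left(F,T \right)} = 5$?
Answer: $2158320$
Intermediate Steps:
$O{\left(z \right)} = z^{2}$
$G = 175$ ($G = 35 \cdot 5 = 175$)
$M{\left(f \right)} = \left(6 + f\right)^{2}$
$w{\left(m \right)} = 7 - 7 \left(6 + m^{2}\right)^{2}$ ($w{\left(m \right)} = - 7 \left(\left(6 + m^{2}\right)^{2} - 1\right) = - 7 \left(-1 + \left(6 + m^{2}\right)^{2}\right) = 7 - 7 \left(6 + m^{2}\right)^{2}$)
$G \left(\left(-16 - -8\right) - w{\left(-6 \right)}\right) + 45 = 175 \left(\left(-16 - -8\right) - \left(7 - 7 \left(6 + \left(-6\right)^{2}\right)^{2}\right)\right) + 45 = 175 \left(\left(-16 + 8\right) - \left(7 - 7 \left(6 + 36\right)^{2}\right)\right) + 45 = 175 \left(-8 - \left(7 - 7 \cdot 42^{2}\right)\right) + 45 = 175 \left(-8 - \left(7 - 12348\right)\right) + 45 = 175 \left(-8 - -12341\right) + 45 = 175 \left(-8 + 12341\right) + 45 = 175 \cdot 12333 + 45 = 2158275 + 45 = 2158320$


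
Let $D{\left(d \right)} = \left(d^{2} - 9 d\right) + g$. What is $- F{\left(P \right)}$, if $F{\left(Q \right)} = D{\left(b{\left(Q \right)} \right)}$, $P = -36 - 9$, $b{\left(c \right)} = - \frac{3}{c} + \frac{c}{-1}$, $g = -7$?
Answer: $- \frac{364141}{225} \approx -1618.4$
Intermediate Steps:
$b{\left(c \right)} = - c - \frac{3}{c}$ ($b{\left(c \right)} = - \frac{3}{c} + c \left(-1\right) = - \frac{3}{c} - c = - c - \frac{3}{c}$)
$P = -45$ ($P = -36 - 9 = -45$)
$D{\left(d \right)} = -7 + d^{2} - 9 d$ ($D{\left(d \right)} = \left(d^{2} - 9 d\right) - 7 = -7 + d^{2} - 9 d$)
$F{\left(Q \right)} = -7 + \left(- Q - \frac{3}{Q}\right)^{2} + 9 Q + \frac{27}{Q}$ ($F{\left(Q \right)} = -7 + \left(- Q - \frac{3}{Q}\right)^{2} - 9 \left(- Q - \frac{3}{Q}\right) = -7 + \left(- Q - \frac{3}{Q}\right)^{2} + \left(9 Q + \frac{27}{Q}\right) = -7 + \left(- Q - \frac{3}{Q}\right)^{2} + 9 Q + \frac{27}{Q}$)
$- F{\left(P \right)} = - (-1 + \left(-45\right)^{2} + 9 \left(-45\right) + \frac{9}{2025} + \frac{27}{-45}) = - (-1 + 2025 - 405 + 9 \cdot \frac{1}{2025} + 27 \left(- \frac{1}{45}\right)) = - (-1 + 2025 - 405 + \frac{1}{225} - \frac{3}{5}) = \left(-1\right) \frac{364141}{225} = - \frac{364141}{225}$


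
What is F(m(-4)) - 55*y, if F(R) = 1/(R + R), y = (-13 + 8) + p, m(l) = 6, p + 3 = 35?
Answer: -17819/12 ≈ -1484.9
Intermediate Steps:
p = 32 (p = -3 + 35 = 32)
y = 27 (y = (-13 + 8) + 32 = -5 + 32 = 27)
F(R) = 1/(2*R)
F(m(-4)) - 55*y = (½)/6 - 55*27 = (½)*(⅙) - 1485 = 1/12 - 1485 = -17819/12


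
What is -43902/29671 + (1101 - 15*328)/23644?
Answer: -1151332437/701541124 ≈ -1.6411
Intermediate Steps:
-43902/29671 + (1101 - 15*328)/23644 = -43902*1/29671 + (1101 - 1*4920)*(1/23644) = -43902/29671 + (1101 - 4920)*(1/23644) = -43902/29671 - 3819*1/23644 = -43902/29671 - 3819/23644 = -1151332437/701541124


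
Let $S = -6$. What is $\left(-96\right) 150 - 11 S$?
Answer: $-14334$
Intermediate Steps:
$\left(-96\right) 150 - 11 S = \left(-96\right) 150 - -66 = -14400 + 66 = -14334$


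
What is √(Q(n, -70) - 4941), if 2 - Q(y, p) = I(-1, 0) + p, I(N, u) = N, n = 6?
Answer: 2*I*√1217 ≈ 69.771*I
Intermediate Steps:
Q(y, p) = 3 - p (Q(y, p) = 2 - (-1 + p) = 2 + (1 - p) = 3 - p)
√(Q(n, -70) - 4941) = √((3 - 1*(-70)) - 4941) = √((3 + 70) - 4941) = √(73 - 4941) = √(-4868) = 2*I*√1217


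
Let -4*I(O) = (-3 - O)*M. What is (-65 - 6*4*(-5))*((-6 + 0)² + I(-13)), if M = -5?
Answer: 5335/2 ≈ 2667.5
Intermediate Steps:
I(O) = -15/4 - 5*O/4 (I(O) = -(-3 - O)*(-5)/4 = -(15 + 5*O)/4 = -15/4 - 5*O/4)
(-65 - 6*4*(-5))*((-6 + 0)² + I(-13)) = (-65 - 6*4*(-5))*((-6 + 0)² + (-15/4 - 5/4*(-13))) = (-65 - 24*(-5))*((-6)² + (-15/4 + 65/4)) = (-65 + 120)*(36 + 25/2) = 55*(97/2) = 5335/2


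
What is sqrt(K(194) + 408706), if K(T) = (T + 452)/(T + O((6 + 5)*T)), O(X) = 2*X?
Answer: 7*sqrt(41515878071)/2231 ≈ 639.30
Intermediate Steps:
K(T) = (452 + T)/(23*T) (K(T) = (T + 452)/(T + 2*((6 + 5)*T)) = (452 + T)/(T + 2*(11*T)) = (452 + T)/(T + 22*T) = (452 + T)/((23*T)) = (452 + T)*(1/(23*T)) = (452 + T)/(23*T))
sqrt(K(194) + 408706) = sqrt((1/23)*(452 + 194)/194 + 408706) = sqrt((1/23)*(1/194)*646 + 408706) = sqrt(323/2231 + 408706) = sqrt(911823409/2231) = 7*sqrt(41515878071)/2231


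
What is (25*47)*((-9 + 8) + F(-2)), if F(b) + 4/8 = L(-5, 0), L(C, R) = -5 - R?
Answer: -15275/2 ≈ -7637.5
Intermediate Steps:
F(b) = -11/2 (F(b) = -½ + (-5 - 1*0) = -½ + (-5 + 0) = -½ - 5 = -11/2)
(25*47)*((-9 + 8) + F(-2)) = (25*47)*((-9 + 8) - 11/2) = 1175*(-1 - 11/2) = 1175*(-13/2) = -15275/2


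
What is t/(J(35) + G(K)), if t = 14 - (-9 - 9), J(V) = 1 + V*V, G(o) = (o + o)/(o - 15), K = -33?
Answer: 256/9819 ≈ 0.026072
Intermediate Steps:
G(o) = 2*o/(-15 + o) (G(o) = (2*o)/(-15 + o) = 2*o/(-15 + o))
J(V) = 1 + V²
t = 32 (t = 14 - 1*(-18) = 14 + 18 = 32)
t/(J(35) + G(K)) = 32/((1 + 35²) + 2*(-33)/(-15 - 33)) = 32/((1 + 1225) + 2*(-33)/(-48)) = 32/(1226 + 2*(-33)*(-1/48)) = 32/(1226 + 11/8) = 32/(9819/8) = (8/9819)*32 = 256/9819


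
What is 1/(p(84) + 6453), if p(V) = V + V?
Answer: 1/6621 ≈ 0.00015103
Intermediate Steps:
p(V) = 2*V
1/(p(84) + 6453) = 1/(2*84 + 6453) = 1/(168 + 6453) = 1/6621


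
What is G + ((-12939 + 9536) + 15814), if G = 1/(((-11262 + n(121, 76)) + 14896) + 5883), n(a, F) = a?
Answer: 119617219/9638 ≈ 12411.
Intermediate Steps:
G = 1/9638 (G = 1/(((-11262 + 121) + 14896) + 5883) = 1/((-11141 + 14896) + 5883) = 1/(3755 + 5883) = 1/9638 ≈ 0.00010376)
G + ((-12939 + 9536) + 15814) = 1/9638 + ((-12939 + 9536) + 15814) = 1/9638 + (-3403 + 15814) = 1/9638 + 12411 = 119617219/9638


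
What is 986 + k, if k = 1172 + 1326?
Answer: 3484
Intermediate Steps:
k = 2498
986 + k = 986 + 2498 = 3484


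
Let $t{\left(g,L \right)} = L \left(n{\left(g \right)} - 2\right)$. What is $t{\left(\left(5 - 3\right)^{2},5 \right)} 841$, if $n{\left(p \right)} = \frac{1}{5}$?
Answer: $-7569$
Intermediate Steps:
$n{\left(p \right)} = \frac{1}{5}$
$t{\left(g,L \right)} = - \frac{9 L}{5}$ ($t{\left(g,L \right)} = L \left(\frac{1}{5} - 2\right) = L \left(- \frac{9}{5}\right) = - \frac{9 L}{5}$)
$t{\left(\left(5 - 3\right)^{2},5 \right)} 841 = \left(- \frac{9}{5}\right) 5 \cdot 841 = \left(-9\right) 841 = -7569$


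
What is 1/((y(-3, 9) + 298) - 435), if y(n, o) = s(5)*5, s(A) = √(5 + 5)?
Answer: -137/18519 - 5*√10/18519 ≈ -0.0082516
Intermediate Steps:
s(A) = √10
y(n, o) = 5*√10 (y(n, o) = √10*5 = 5*√10)
1/((y(-3, 9) + 298) - 435) = 1/((5*√10 + 298) - 435) = 1/((298 + 5*√10) - 435) = 1/(-137 + 5*√10)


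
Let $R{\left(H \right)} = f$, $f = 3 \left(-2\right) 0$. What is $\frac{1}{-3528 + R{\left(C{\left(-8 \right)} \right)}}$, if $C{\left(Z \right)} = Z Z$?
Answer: $- \frac{1}{3528} \approx -0.00028345$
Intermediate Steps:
$C{\left(Z \right)} = Z^{2}$
$f = 0$ ($f = \left(-6\right) 0 = 0$)
$R{\left(H \right)} = 0$
$\frac{1}{-3528 + R{\left(C{\left(-8 \right)} \right)}} = \frac{1}{-3528 + 0} = \frac{1}{-3528} = - \frac{1}{3528}$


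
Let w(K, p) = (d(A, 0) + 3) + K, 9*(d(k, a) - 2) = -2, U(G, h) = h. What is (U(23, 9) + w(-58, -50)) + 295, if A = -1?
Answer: 2257/9 ≈ 250.78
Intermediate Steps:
d(k, a) = 16/9 (d(k, a) = 2 + (⅑)*(-2) = 2 - 2/9 = 16/9)
w(K, p) = 43/9 + K (w(K, p) = (16/9 + 3) + K = 43/9 + K)
(U(23, 9) + w(-58, -50)) + 295 = (9 + (43/9 - 58)) + 295 = (9 - 479/9) + 295 = -398/9 + 295 = 2257/9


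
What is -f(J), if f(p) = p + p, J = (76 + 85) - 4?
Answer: -314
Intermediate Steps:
J = 157 (J = 161 - 4 = 157)
f(p) = 2*p
-f(J) = -2*157 = -1*314 = -314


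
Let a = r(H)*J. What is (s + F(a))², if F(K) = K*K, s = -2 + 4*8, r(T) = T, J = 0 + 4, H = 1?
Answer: 2116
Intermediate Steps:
J = 4
a = 4 (a = 1*4 = 4)
s = 30 (s = -2 + 32 = 30)
F(K) = K²
(s + F(a))² = (30 + 4²)² = (30 + 16)² = 46² = 2116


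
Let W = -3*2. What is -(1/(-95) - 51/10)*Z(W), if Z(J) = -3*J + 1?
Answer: 971/10 ≈ 97.100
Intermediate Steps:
W = -6
Z(J) = 1 - 3*J
-(1/(-95) - 51/10)*Z(W) = -(1/(-95) - 51/10)*(1 - 3*(-6)) = -(-1/95 - 51*1/10)*(1 + 18) = -(-1/95 - 51/10)*19 = -(-971)*19/190 = -1*(-971/10) = 971/10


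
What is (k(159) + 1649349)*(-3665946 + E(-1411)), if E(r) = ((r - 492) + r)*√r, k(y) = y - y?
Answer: -6046424369154 - 5465942586*I*√1411 ≈ -6.0464e+12 - 2.0532e+11*I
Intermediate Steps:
k(y) = 0
E(r) = √r*(-492 + 2*r) (E(r) = ((-492 + r) + r)*√r = (-492 + 2*r)*√r = √r*(-492 + 2*r))
(k(159) + 1649349)*(-3665946 + E(-1411)) = (0 + 1649349)*(-3665946 + 2*√(-1411)*(-246 - 1411)) = 1649349*(-3665946 + 2*(I*√1411)*(-1657)) = 1649349*(-3665946 - 3314*I*√1411) = -6046424369154 - 5465942586*I*√1411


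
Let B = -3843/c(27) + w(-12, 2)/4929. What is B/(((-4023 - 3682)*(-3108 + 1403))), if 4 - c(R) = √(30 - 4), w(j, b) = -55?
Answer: 37884019/323761981125 + 3843*√26/131370250 ≈ 0.00026617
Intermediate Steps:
c(R) = 4 - √26 (c(R) = 4 - √(30 - 4) = 4 - √26)
B = -55/4929 - 3843/(4 - √26) (B = -3843/(4 - √26) - 55/4929 = -55/4929 - 3843/(4 - √26) ≈ 3496.7)
B/(((-4023 - 3682)*(-3108 + 1403))) = (37884019/24645 + 3843*√26/10)/(((-4023 - 3682)*(-3108 + 1403))) = (37884019/24645 + 3843*√26/10)/((-7705*(-1705))) = (37884019/24645 + 3843*√26/10)/13137025 = (37884019/24645 + 3843*√26/10)*(1/13137025) = 37884019/323761981125 + 3843*√26/131370250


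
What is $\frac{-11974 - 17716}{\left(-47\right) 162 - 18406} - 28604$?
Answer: $- \frac{74424639}{2602} \approx -28603.0$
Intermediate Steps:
$\frac{-11974 - 17716}{\left(-47\right) 162 - 18406} - 28604 = - \frac{29690}{-7614 - 18406} - 28604 = - \frac{29690}{-26020} - 28604 = \left(-29690\right) \left(- \frac{1}{26020}\right) - 28604 = \frac{2969}{2602} - 28604 = - \frac{74424639}{2602}$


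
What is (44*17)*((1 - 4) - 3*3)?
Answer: -8976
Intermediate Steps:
(44*17)*((1 - 4) - 3*3) = 748*(-3 - 9) = 748*(-12) = -8976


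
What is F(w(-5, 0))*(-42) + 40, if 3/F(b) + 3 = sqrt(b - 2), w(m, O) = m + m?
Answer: 58 + 12*I*sqrt(3) ≈ 58.0 + 20.785*I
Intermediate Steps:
w(m, O) = 2*m
F(b) = 3/(-3 + sqrt(-2 + b)) (F(b) = 3/(-3 + sqrt(b - 2)) = 3/(-3 + sqrt(-2 + b)))
F(w(-5, 0))*(-42) + 40 = (3/(-3 + sqrt(-2 + 2*(-5))))*(-42) + 40 = (3/(-3 + sqrt(-2 - 10)))*(-42) + 40 = (3/(-3 + sqrt(-12)))*(-42) + 40 = (3/(-3 + 2*I*sqrt(3)))*(-42) + 40 = -126/(-3 + 2*I*sqrt(3)) + 40 = 40 - 126/(-3 + 2*I*sqrt(3))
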